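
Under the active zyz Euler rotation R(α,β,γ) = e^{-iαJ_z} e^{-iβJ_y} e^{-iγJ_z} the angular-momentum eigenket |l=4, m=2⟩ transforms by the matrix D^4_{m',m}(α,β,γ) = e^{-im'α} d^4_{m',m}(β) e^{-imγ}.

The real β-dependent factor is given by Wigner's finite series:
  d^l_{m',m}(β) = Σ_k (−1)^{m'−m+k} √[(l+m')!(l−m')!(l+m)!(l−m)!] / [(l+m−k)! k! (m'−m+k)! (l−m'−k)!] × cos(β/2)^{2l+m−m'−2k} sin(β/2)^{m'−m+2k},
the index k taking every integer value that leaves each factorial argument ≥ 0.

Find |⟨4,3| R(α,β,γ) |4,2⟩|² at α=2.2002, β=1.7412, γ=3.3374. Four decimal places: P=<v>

First d^4_{3,2}(β=1.7412), then the phase factors e^{-i(3)α} and e^{-i(2)γ}:
c=cos(1.7412/2)=0.644368, s=sin(1.7412/2)=0.764716; N=√[5040·1·720·2]=2693.993318
k: max(0,(2)−(3))=0 … min(4+(2),4−(3))=1
  k=0: (−1)^1·2693.9933/(720)·0.6444^7·0.7647^1 = -0.131978
  k=1: (−1)^2·2693.9933/(240)·0.6444^5·0.7647^3 = +0.557641
d^4_{3,2}(1.7412) = -0.131978 +0.557641 = +0.425663
|D^4_{3,2}|² = |d^4_{3,2}(β)|² = (+0.425663)² = 0.181189 (the z-rotation phases have unit modulus)

P=0.1812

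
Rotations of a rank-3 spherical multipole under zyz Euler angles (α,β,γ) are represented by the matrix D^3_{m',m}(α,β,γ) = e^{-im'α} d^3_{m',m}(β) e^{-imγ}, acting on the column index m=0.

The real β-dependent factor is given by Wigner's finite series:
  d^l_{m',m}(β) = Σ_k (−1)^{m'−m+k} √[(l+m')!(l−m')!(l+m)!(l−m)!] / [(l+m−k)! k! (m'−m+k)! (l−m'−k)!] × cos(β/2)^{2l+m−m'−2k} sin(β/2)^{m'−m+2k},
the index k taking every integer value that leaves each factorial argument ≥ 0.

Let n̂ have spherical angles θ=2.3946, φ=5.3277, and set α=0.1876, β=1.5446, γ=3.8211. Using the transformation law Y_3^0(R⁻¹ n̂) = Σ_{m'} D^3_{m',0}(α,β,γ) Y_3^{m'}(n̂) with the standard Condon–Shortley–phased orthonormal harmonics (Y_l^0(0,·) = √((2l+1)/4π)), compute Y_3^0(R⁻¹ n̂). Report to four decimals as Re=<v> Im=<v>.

Re=-0.2601 Im=0.0000

Need the full column D^3_{m',0} for m'=−3..3 at α=0.1876, β=1.5446, γ=3.8211.
cos(β/2)=0.716308, sin(β/2)=0.697785
d^3_{-3,0}: single k=3 term ⇒ +0.558442;  D = +0.472310+0.297960i
d^3_{-2,0}: k∈[2..3] ⇒ +0.702105 -0.666262 = +0.035842;  D = +0.033349+0.013135i
d^3_{-1,0}: k∈[1..3] ⇒ +0.455837 -1.297701 +0.410485 = -0.431379;  D = -0.423811-0.080453i
d^3_{0,0}: k∈[0..3] ⇒ +0.135082 -1.153675 +1.094781 -0.115433 = -0.039245;  D = -0.039245+0.000000i
d^3_{1,0}: k∈[0..2] ⇒ -0.455837 +1.297701 -0.410485 = +0.431379;  D = +0.423811-0.080453i
d^3_{2,0}: k∈[0..1] ⇒ +0.702105 -0.666262 = +0.035842;  D = +0.033349-0.013135i
d^3_{3,0}: single k=0 term ⇒ -0.558442;  D = -0.472310+0.297960i
Y_3^{m'}(θ=2.3946,φ=5.3277) and Σ D·Y over m':
  (+0.4723+0.2980i)·(-0.1259+0.0356i)  (+0.0333+0.0131i)·(+0.1155-0.3263i)  (-0.4238-0.0805i)·(+0.2144+0.3034i)  (-0.0392+0.0000i)·(+0.0844+0.0000i)  (+0.4238-0.0805i)·(-0.2144+0.3034i)  (+0.0333-0.0131i)·(+0.1155+0.3263i)  (-0.4723+0.2980i)·(+0.1259+0.0356i)
Y_3^0(R⁻¹ n̂) = -0.260131+0.000000i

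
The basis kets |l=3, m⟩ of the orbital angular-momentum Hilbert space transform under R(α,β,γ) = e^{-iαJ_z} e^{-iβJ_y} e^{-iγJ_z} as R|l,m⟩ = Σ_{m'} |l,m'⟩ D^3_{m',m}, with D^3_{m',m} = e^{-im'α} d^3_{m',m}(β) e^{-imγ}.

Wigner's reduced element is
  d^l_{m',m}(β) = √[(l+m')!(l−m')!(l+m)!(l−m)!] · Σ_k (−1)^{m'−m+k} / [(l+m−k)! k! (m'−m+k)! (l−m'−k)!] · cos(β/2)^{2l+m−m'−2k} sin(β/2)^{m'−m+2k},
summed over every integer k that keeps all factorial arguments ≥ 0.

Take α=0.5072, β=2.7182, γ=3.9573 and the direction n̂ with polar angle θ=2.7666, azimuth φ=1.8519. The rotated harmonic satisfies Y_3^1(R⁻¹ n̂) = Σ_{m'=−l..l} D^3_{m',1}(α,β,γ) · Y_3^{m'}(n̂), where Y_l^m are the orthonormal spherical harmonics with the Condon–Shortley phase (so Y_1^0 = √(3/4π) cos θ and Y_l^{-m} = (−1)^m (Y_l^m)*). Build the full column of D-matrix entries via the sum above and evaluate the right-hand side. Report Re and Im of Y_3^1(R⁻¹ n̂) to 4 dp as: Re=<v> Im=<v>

Re=0.4396 Im=0.0194

Need the full column D^3_{m',1} for m'=−3..3 at α=0.5072, β=2.7182, γ=3.9573.
cos(β/2)=0.210119, sin(β/2)=0.977676
d^3_{-3,1}: single k=4 term ⇒ +0.156226;  D = -0.118893-0.101346i
d^3_{-2,1}: k∈[3..4] ⇒ +0.054829 -0.593525 = -0.538696;  D = +0.528098+0.106332i
d^3_{-1,1}: k∈[2..4] ⇒ +0.011179 -0.322700 +0.873312 = +0.561791;  D = -0.535268+0.170580i
d^3_{0,1}: k∈[1..3] ⇒ +0.001387 -0.090093 +0.650174 = +0.561468;  D = -0.384804+0.408867i
d^3_{1,1}: k∈[0..2] ⇒ +0.000086 -0.014905 +0.242025 = +0.227206;  D = -0.055747+0.220261i
d^3_{2,1}: k∈[0..1] ⇒ -0.001266 +0.054829 = +0.053563;  D = +0.013734+0.051772i
d^3_{3,1}: single k=0 term ⇒ +0.007216;  D = +0.005005+0.005198i
Y_3^{m'}(θ=2.7666,φ=1.8519) and Σ D·Y over m':
  (-0.1189-0.1013i)·(+0.0153+0.0136i)  (+0.5281+0.1063i)·(+0.1079-0.0680i)  (-0.5353+0.1706i)·(-0.1093-0.3786i)  (-0.3848+0.4089i)·(-0.4616+0.0000i)  (-0.0557+0.2203i)·(+0.1093-0.3786i)  (+0.0137+0.0518i)·(+0.1079+0.0680i)  (+0.0050+0.0052i)·(-0.0153+0.0136i)
Y_3^1(R⁻¹ n̂) = +0.439625+0.019379i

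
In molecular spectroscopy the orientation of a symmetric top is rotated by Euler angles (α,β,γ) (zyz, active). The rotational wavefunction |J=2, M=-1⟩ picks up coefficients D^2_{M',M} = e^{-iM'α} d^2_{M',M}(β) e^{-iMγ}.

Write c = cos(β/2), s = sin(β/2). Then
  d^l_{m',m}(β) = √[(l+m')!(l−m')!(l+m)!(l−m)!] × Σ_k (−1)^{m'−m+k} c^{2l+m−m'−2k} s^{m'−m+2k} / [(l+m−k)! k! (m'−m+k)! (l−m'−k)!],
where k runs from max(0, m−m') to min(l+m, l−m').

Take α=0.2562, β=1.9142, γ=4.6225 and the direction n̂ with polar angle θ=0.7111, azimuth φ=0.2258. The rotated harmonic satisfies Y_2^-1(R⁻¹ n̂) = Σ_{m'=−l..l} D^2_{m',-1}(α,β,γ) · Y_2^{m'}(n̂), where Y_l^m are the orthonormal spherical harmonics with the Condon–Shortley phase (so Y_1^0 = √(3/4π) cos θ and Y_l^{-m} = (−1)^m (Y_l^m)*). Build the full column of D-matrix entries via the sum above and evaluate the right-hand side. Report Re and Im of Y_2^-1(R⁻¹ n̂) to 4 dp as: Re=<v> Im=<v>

Need the full column D^2_{m',-1} for m'=−2..2 at α=0.2562, β=1.9142, γ=4.6225.
cos(β/2)=0.575893, sin(β/2)=0.817525
d^2_{-2,-1}: single k=1 term ⇒ +0.312289;  D = +0.128055-0.284827i
d^2_{-1,-1}: k∈[0..1] ⇒ +0.109994 -0.664978 = -0.554984;  D = -0.091875+0.547327i
d^2_{0,-1}: k∈[0..1] ⇒ -0.382475 +0.770763 = +0.388288;  D = -0.034856-0.386720i
d^2_{1,-1}: k∈[0..1] ⇒ +0.664978 -0.446688 = +0.218290;  D = -0.074049-0.205347i
d^2_{2,-1}: single k=0 term ⇒ -0.629325;  D = +0.356532+0.518590i
Y_2^{m'}(θ=0.7111,φ=0.2258) and Σ D·Y over m':
  (+0.1281-0.2848i)·(+0.1480-0.0718i)  (-0.0919+0.5473i)·(+0.3723-0.0855i)  (-0.0349-0.3867i)·(+0.2277+0.0000i)  (-0.0740-0.2053i)·(-0.3723-0.0855i)  (+0.3565+0.5186i)·(+0.1480+0.0718i)
Y_2^-1(R⁻¹ n̂) = +0.028724+0.257371i

Re=0.0287 Im=0.2574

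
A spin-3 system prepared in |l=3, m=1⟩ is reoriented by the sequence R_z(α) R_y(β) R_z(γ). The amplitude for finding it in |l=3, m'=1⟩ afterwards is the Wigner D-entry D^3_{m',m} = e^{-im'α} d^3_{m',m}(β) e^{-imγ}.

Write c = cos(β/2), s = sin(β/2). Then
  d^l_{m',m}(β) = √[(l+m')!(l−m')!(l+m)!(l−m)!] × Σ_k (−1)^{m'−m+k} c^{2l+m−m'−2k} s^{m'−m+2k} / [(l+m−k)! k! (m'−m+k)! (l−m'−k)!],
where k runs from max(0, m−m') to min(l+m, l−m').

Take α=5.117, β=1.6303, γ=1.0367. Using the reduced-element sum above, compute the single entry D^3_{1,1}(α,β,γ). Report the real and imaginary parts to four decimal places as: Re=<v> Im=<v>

Re=-0.0411 Im=-0.0053

First d^3_{1,1}(β=1.6303), then the phase factors e^{-i(1)α} and e^{-i(1)γ}:
Half-angle: c=0.685759, s=0.727828. N=√(24·2·24·2)=48.000000
Admissible k: 0..2 (factorial args all ≥0)
  k=0: (−1)^0·48.0000/(48)·0.6858^6·0.7278^0 = +0.103999
  k=1: (−1)^1·48.0000/(6)·0.6858^4·0.7278^2 = -0.937205
  k=2: (−1)^2·48.0000/(8)·0.6858^2·0.7278^4 = +0.791791
d^3_{1,1}(1.6303) = +0.103999 -0.937205 +0.791791 = -0.041415
Phases: e^{-i·(1)·5.117}=+0.393661+0.919256i, e^{-i·(1)·1.0367}=+0.509063-0.860729i ⇒ D=-0.041068-0.005348i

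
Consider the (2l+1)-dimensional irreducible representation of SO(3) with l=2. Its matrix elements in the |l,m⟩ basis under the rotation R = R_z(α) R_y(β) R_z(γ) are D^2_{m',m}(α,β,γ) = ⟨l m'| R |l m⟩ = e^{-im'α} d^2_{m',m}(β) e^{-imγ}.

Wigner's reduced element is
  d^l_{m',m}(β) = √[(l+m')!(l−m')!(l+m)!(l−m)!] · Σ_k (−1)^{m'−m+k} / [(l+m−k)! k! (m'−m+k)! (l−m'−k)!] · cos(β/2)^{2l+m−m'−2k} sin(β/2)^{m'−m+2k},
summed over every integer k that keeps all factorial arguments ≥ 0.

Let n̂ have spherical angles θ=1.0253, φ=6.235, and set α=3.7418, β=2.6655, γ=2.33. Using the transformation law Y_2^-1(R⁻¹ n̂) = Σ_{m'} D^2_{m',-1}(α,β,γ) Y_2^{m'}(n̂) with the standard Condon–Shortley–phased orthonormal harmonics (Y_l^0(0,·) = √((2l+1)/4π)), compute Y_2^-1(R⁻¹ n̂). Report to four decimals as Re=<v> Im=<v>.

Re=-0.0725 Im=-0.3718

Need the full column D^2_{m',-1} for m'=−2..2 at α=3.7418, β=2.6655, γ=2.33.
cos(β/2)=0.235804, sin(β/2)=0.971801
d^2_{-2,-1}: single k=1 term ⇒ +0.025484;  D = -0.023582-0.009661i
d^2_{-1,-1}: k∈[0..1] ⇒ +0.003092 -0.157536 = -0.154444;  D = -0.151006+0.032405i
d^2_{0,-1}: k∈[0..1] ⇒ -0.031211 +0.530102 = +0.498890;  D = -0.343408+0.361887i
d^2_{1,-1}: k∈[0..1] ⇒ +0.157536 -0.891884 = -0.734348;  D = -0.116267+0.725086i
d^2_{2,-1}: single k=0 term ⇒ -0.432826;  D = -0.184832-0.391377i
Y_2^{m'}(θ=1.0253,φ=6.235) and Σ D·Y over m':
  (-0.0236-0.0097i)·(+0.2810+0.0272i)  (-0.1510+0.0324i)·(+0.3423+0.0165i)  (-0.3434+0.3619i)·(-0.0607+0.0000i)  (-0.1163+0.7251i)·(-0.3423+0.0165i)  (-0.1848-0.3914i)·(+0.2810-0.0272i)
Y_2^-1(R⁻¹ n̂) = -0.072481-0.371753i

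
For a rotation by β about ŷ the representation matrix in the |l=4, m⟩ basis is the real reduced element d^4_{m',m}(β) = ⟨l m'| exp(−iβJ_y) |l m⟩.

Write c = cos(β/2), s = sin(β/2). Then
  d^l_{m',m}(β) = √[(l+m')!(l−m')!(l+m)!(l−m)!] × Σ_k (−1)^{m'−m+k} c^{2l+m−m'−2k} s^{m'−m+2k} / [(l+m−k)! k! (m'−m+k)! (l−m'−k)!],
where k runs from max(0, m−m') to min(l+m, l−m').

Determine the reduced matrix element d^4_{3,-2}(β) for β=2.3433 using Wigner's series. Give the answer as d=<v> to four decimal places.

d=0.3823

d^4_{3,-2}(β=2.3433) via Wigner's sum:
c=cos(2.3433/2)=0.388632, s=sin(2.3433/2)=0.921393; N=√[5040·1·2·720]=2693.993318
k∈{0,1} keeps every argument non-negative
  k=0: (−1)^5·2693.9933/(240)·0.3886^3·0.9214^5 = -0.437548
  k=1: (−1)^6·2693.9933/(720)·0.3886^1·0.9214^7 = +0.819817
d^4_{3,-2}(2.3433) = -0.437548 +0.819817 = +0.382270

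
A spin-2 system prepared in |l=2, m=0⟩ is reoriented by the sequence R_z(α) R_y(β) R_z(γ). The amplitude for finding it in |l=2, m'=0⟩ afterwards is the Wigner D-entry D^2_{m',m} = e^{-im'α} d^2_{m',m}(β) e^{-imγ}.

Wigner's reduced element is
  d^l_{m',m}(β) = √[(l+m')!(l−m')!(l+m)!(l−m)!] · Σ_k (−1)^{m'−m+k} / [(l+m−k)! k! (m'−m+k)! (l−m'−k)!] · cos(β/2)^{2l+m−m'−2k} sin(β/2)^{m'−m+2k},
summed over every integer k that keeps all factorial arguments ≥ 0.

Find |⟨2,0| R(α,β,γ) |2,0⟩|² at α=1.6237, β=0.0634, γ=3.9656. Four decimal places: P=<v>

P=0.9880

D^2_{0,0}(1.6237,0.0634,3.9656) = e^{-i·0·1.6237}·d^2_{0,0}(0.0634)·e^{-i·0·3.9656}. Compute d first:
With c≡cos(β/2)=0.999498 and s≡sin(β/2)=0.031695, N=[2·2·2·2]^{1/2}=4.000000
k∈{0,1,2} keeps every argument non-negative
  k=0: (−1)^0·4.0000/(4)·0.9995^4·0.0317^0 = +0.997992
  k=1: (−1)^1·4.0000/(1)·0.9995^2·0.0317^2 = -0.004014
  k=2: (−1)^2·4.0000/(4)·0.9995^0·0.0317^4 = +0.000001
d^2_{0,0}(0.0634) = +0.997992 -0.004014 +0.000001 = +0.993979
|D^2_{0,0}|² = |d^2_{0,0}(β)|² = (+0.993979)² = 0.987994 (the z-rotation phases have unit modulus)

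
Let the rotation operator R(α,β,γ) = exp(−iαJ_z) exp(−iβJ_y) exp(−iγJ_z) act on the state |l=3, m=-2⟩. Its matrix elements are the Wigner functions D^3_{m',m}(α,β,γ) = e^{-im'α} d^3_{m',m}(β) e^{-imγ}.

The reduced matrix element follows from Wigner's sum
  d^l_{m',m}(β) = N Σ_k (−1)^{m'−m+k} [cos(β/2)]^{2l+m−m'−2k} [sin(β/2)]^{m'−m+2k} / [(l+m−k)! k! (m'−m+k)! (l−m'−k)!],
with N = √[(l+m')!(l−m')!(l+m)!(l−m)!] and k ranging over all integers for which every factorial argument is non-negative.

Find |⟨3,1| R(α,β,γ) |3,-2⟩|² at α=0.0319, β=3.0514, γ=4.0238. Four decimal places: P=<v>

Split into d^3_{1,-2}(β=3.0514) × two z-phases.
With c≡cos(β/2)=0.045081 and s≡sin(β/2)=0.998983, N=[24·2·1·120]^{1/2}=75.894664
k: max(0,(-2)−(1))=0 … min(3+(-2),3−(1))=1
  k=0: (−1)^3·75.8947/(12)·0.0451^3·0.9990^3 = -0.000578
  k=1: (−1)^4·75.8947/(24)·0.0451^1·0.9990^5 = +0.141836
d^3_{1,-2}(3.0514) = -0.000578 +0.141836 = +0.141258
|D^3_{1,-2}|² = |d^3_{1,-2}(β)|² = (+0.141258)² = 0.019954 (the z-rotation phases have unit modulus)

P=0.0200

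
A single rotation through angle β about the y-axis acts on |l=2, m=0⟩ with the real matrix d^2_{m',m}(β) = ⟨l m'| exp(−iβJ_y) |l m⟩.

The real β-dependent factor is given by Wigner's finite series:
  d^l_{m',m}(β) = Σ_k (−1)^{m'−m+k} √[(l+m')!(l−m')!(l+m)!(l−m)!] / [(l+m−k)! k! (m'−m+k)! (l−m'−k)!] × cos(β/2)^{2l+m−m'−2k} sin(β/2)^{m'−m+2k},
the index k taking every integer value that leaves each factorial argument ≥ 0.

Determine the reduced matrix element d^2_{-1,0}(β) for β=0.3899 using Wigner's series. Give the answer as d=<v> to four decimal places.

d=0.4306

d^2_{-1,0}(β=0.3899) via Wigner's sum:
c=cos(0.3899/2)=0.981057, s=sin(0.3899/2)=0.193717; N=√[1·6·2·2]=4.898979
k∈{1,2} keeps every argument non-negative
  k=1: (−1)^0·4.8990/(2)·0.9811^3·0.1937^1 = +0.448051
  k=2: (−1)^1·4.8990/(2)·0.9811^1·0.1937^3 = -0.017469
d^2_{-1,0}(0.3899) = +0.448051 -0.017469 = +0.430582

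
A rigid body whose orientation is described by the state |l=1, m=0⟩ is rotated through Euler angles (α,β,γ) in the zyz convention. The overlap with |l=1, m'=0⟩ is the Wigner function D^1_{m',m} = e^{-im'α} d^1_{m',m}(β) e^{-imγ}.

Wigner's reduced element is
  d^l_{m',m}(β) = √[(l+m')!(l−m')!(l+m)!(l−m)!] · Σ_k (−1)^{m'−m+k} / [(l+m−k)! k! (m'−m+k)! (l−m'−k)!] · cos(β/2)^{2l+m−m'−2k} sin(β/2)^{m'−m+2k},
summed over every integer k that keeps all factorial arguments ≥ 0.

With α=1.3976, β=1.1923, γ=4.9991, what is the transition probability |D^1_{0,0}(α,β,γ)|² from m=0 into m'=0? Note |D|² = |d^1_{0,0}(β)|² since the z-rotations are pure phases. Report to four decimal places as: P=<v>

First d^1_{0,0}(β=1.1923), then the phase factors e^{-i(0)α} and e^{-i(0)γ}:
With c≡cos(β/2)=0.827503 and s≡sin(β/2)=0.561461, N=[1·1·1·1]^{1/2}=1.000000
The bounds max(0,m−m')=0 and min(l+m,l−m')=1 give 2 terms
  k=0: (−1)^0·1.0000/(1)·0.8275^2·0.5615^0 = +0.684762
  k=1: (−1)^1·1.0000/(1)·0.8275^0·0.5615^2 = -0.315238
d^1_{0,0}(1.1923) = +0.684762 -0.315238 = +0.369524
|D^1_{0,0}|² = |d^1_{0,0}(β)|² = (+0.369524)² = 0.136548 (the z-rotation phases have unit modulus)

P=0.1365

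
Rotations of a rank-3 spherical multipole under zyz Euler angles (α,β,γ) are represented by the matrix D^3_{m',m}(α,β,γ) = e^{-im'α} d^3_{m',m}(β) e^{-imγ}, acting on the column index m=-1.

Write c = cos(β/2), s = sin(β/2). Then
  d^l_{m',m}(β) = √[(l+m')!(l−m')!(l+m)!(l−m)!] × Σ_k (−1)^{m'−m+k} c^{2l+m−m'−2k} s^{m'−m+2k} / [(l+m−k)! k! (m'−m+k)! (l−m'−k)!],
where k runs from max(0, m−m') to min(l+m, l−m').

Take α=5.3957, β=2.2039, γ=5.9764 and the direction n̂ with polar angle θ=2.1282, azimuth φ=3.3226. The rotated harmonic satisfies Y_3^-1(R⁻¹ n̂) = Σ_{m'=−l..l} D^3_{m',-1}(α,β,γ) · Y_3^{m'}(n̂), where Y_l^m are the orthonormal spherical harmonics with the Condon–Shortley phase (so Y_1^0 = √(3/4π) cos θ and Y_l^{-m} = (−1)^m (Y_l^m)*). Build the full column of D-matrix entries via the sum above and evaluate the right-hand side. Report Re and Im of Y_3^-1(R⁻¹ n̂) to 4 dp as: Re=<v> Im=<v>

Re=-0.2781 Im=-0.1637

Need the full column D^3_{m',-1} for m'=−3..3 at α=5.3957, β=2.2039, γ=5.9764.
cos(β/2)=0.451857, sin(β/2)=0.892090
d^3_{-3,-1}: single k=2 term ⇒ +0.128490;  D = -0.126586-0.022036i
d^3_{-2,-1}: k∈[1..2] ⇒ +0.053139 -0.414248 = -0.361109;  D = +0.176587+0.314986i
d^3_{-1,-1}: k∈[0..2] ⇒ +0.008512 -0.265407 +0.775870 = +0.518974;  D = +0.190823-0.482619i
d^3_{0,-1}: k∈[0..2] ⇒ -0.058211 +0.680679 -0.884374 = -0.261906;  D = -0.249677+0.079094i
d^3_{1,-1}: k∈[0..2] ⇒ +0.199056 -1.034494 +0.504026 = -0.331413;  D = -0.277087-0.181816i
d^3_{2,-1}: k∈[0..1] ⇒ -0.414248 +0.807319 = +0.393071;  D = +0.040263+0.391003i
d^3_{3,-1}: single k=0 term ⇒ +0.500822;  D = -0.353949+0.354320i
Y_3^{m'}(θ=2.1282,φ=3.3226) and Σ D·Y over m':
  (-0.1266-0.0220i)·(-0.2183+0.1318i)  (+0.1766+0.3150i)·(-0.3641+0.1379i)  (+0.1908-0.4826i)·(-0.1077+0.0197i)  (-0.2497+0.0791i)·(+0.3160+0.0000i)  (-0.2771-0.1818i)·(+0.1077+0.0197i)  (+0.0403+0.3910i)·(-0.3641-0.1379i)  (-0.3539+0.3543i)·(+0.2183+0.1318i)
Y_3^-1(R⁻¹ n̂) = -0.278084-0.163723i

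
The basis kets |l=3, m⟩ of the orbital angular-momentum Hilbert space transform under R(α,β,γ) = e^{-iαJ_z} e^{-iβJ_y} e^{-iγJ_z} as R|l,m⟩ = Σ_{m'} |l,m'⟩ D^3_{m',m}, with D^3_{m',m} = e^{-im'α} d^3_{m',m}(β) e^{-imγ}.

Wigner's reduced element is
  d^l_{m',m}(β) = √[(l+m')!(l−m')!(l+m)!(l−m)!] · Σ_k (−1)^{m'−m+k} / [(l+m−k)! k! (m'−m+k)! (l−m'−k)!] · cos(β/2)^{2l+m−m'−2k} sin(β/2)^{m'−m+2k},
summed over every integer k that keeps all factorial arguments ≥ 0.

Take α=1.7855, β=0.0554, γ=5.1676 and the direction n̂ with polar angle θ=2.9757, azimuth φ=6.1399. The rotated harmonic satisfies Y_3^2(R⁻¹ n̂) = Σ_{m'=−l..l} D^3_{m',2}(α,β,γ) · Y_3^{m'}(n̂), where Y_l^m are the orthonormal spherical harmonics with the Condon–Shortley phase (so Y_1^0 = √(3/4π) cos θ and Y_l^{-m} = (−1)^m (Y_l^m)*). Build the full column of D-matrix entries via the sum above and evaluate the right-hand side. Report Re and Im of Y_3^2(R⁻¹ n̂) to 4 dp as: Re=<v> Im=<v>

Need the full column D^3_{m',2} for m'=−3..3 at α=1.7855, β=0.0554, γ=5.1676.
cos(β/2)=0.999616, sin(β/2)=0.027696
d^3_{-3,2}: single k=5 term ⇒ +0.000000;  D = +0.000000+0.000000i
d^3_{-2,2}: k∈[4..5] ⇒ +0.000003 -0.000000 = +0.000003;  D = +0.000003-0.000001i
d^3_{-1,2}: k∈[3..4] ⇒ +0.000134 -0.000000 = +0.000134;  D = -0.000086-0.000103i
d^3_{0,2}: k∈[2..3] ⇒ +0.004195 -0.000003 = +0.004192;  D = -0.002571+0.003311i
d^3_{1,2}: k∈[1..2] ⇒ +0.087416 -0.000134 = +0.087282;  D = +0.078756+0.037624i
d^3_{2,2}: k∈[0..1] ⇒ +0.997700 -0.003830 = +0.993871;  D = +0.227516-0.967479i
d^3_{3,2}: single k=0 term ⇒ -0.067712;  D = +0.067703+0.001101i
Y_3^{m'}(θ=2.9757,φ=6.1399) and Σ D·Y over m':
  (+0.0000+0.0000i)·(+0.0017+0.0008i)  (+0.0000-0.0000i)·(-0.0264-0.0078i)  (-0.0001-0.0001i)·(+0.2041+0.0294i)  (-0.0026+0.0033i)·(-0.6859+0.0000i)  (+0.0788+0.0376i)·(-0.2041+0.0294i)  (+0.2275-0.9675i)·(-0.0264+0.0078i)  (+0.0677+0.0011i)·(-0.0017+0.0008i)
Y_3^2(R⁻¹ n̂) = -0.014030+0.019672i

Re=-0.0140 Im=0.0197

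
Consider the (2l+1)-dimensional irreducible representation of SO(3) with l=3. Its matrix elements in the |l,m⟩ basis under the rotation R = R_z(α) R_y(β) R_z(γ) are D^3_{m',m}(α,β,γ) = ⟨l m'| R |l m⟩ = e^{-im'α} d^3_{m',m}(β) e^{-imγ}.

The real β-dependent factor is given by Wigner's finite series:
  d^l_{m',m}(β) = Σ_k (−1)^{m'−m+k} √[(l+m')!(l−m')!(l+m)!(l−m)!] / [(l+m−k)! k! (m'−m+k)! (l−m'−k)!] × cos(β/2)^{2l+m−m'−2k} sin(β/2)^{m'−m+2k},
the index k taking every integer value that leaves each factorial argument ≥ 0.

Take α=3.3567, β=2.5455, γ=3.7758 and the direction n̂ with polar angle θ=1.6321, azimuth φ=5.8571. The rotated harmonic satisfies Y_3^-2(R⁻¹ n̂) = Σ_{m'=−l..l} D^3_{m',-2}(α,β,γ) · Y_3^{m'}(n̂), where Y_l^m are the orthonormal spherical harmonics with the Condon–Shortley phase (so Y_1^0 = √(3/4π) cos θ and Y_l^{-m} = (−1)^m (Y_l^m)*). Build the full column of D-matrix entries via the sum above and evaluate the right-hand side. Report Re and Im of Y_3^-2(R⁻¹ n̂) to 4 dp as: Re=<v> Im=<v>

Need the full column D^3_{m',-2} for m'=−3..3 at α=3.3567, β=2.5455, γ=3.7758.
cos(β/2)=0.293653, sin(β/2)=0.955912
d^3_{-3,-2}: single k=1 term ⇒ +0.005113;  D = +0.001719-0.004815i
d^3_{-2,-2}: k∈[0..1] ⇒ +0.000641 -0.033974 = -0.033333;  D = +0.004249-0.033061i
d^3_{-1,-2}: k∈[0..1] ⇒ -0.006601 +0.139890 = +0.133290;  D = -0.011618-0.132782i
d^3_{0,-2}: k∈[0..1] ⇒ +0.037217 -0.394368 = -0.357152;  D = -0.106358-0.340948i
d^3_{1,-2}: k∈[0..1] ⇒ -0.139890 +0.741181 = +0.601291;  D = -0.297458-0.522560i
d^3_{2,-2}: k∈[0..1] ⇒ +0.360007 -0.762970 = -0.402963;  D = -0.269502-0.299579i
d^3_{3,-2}: single k=0 term ⇒ -0.574116;  D = +0.466227+0.335025i
Y_3^{m'}(θ=1.6321,φ=5.8571) and Σ D·Y over m':
  (+0.0017-0.0048i)·(+0.1196+0.3973i)  (+0.0042-0.0331i)·(-0.0411-0.0470i)  (-0.0116-0.1328i)·(-0.2882-0.1308i)  (-0.1064-0.3409i)·(+0.0682+0.0000i)  (-0.2975-0.5226i)·(+0.2882-0.1308i)  (-0.2695-0.2996i)·(-0.0411+0.0470i)  (+0.4662+0.3350i)·(-0.1196+0.3973i)
Y_3^-2(R⁻¹ n̂) = -0.338712+0.050892i

Re=-0.3387 Im=0.0509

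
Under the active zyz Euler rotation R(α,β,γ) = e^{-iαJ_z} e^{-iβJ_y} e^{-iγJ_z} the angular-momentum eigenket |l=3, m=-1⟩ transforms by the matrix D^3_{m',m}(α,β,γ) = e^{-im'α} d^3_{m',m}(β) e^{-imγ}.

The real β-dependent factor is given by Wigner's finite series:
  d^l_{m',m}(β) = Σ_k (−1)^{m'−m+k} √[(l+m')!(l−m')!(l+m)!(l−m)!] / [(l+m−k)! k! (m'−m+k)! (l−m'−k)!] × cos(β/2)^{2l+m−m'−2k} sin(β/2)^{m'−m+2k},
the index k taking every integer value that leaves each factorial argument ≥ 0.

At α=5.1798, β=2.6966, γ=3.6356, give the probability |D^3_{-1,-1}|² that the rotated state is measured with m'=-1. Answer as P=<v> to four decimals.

P=0.0607

First d^3_{-1,-1}(β=2.6966), then the phase factors e^{-i(-1)α} and e^{-i(-1)γ}:
c=cos(2.6966/2)=0.220665, s=sin(2.6966/2)=0.975350; N=√[2·24·2·24]=48.000000
Admissible k: 0..2 (factorial args all ≥0)
  k=0: (−1)^0·48.0000/(48)·0.2207^6·0.9753^0 = +0.000115
  k=1: (−1)^1·48.0000/(6)·0.2207^4·0.9753^2 = -0.018045
  k=2: (−1)^2·48.0000/(8)·0.2207^2·0.9753^4 = +0.264399
d^3_{-1,-1}(2.6966) = +0.000115 -0.018045 +0.264399 = +0.246470
|D^3_{-1,-1}|² = |d^3_{-1,-1}(β)|² = (+0.246470)² = 0.060747 (the z-rotation phases have unit modulus)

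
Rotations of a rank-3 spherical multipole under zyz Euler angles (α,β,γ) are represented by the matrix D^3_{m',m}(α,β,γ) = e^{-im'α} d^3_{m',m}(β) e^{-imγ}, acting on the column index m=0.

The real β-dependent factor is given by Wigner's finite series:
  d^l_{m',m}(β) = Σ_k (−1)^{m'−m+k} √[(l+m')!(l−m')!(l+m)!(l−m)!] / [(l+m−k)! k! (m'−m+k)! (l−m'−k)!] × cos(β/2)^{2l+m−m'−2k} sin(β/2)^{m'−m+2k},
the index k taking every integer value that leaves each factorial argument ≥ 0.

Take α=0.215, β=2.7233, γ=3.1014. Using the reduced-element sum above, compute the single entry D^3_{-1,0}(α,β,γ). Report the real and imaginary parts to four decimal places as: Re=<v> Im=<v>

Split into d^3_{-1,0}(β=2.7233) × two z-phases.
Half-angle: c=0.207625, s=0.978209. N=√(2·24·6·6)=41.569219
Admissible k: 1..3 (factorial args all ≥0)
  k=1: (−1)^0·41.5692/(12)·0.2076^5·0.9782^1 = +0.001307
  k=2: (−1)^1·41.5692/(4)·0.2076^3·0.9782^3 = -0.087065
  k=3: (−1)^2·41.5692/(12)·0.2076^1·0.9782^5 = +0.644210
d^3_{-1,0}(2.7233) = +0.001307 -0.087065 +0.644210 = +0.558452
Phases: e^{-i·(-1)·0.215}=+0.976976+0.213347i, e^{-i·(0)·3.1014}=+1.000000+0.000000i ⇒ D=+0.545594+0.119144i

Re=0.5456 Im=0.1191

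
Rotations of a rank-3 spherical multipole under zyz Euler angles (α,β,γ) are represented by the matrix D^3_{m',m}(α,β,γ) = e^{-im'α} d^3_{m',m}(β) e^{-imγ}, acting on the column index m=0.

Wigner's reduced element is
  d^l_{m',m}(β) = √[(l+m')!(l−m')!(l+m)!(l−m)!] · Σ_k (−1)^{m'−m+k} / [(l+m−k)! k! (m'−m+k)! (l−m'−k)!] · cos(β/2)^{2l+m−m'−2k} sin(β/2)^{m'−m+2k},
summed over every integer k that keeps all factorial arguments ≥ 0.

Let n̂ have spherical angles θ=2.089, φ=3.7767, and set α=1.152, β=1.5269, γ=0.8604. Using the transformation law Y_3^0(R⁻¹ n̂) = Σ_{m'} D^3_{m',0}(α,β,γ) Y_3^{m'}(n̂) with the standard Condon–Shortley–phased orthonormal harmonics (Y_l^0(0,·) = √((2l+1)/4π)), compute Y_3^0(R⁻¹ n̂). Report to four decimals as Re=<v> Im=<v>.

Need the full column D^3_{m',0} for m'=−3..3 at α=1.152, β=1.5269, γ=0.8604.
cos(β/2)=0.722455, sin(β/2)=0.691418
d^3_{-3,0}: single k=3 term ⇒ +0.557403;  D = -0.530079-0.172379i
d^3_{-2,0}: k∈[2..3] ⇒ +0.713321 -0.653349 = +0.059973;  D = -0.040137+0.044562i
d^3_{-1,0}: k∈[1..3] ⇒ +0.471395 -1.295288 +0.395462 = -0.428430;  D = -0.174226-0.391405i
d^3_{0,0}: k∈[0..3] ⇒ +0.142189 -1.172106 +1.073561 -0.109256 = -0.065612;  D = -0.065612+0.000000i
d^3_{1,0}: k∈[0..2] ⇒ -0.471395 +1.295288 -0.395462 = +0.428430;  D = +0.174226-0.391405i
d^3_{2,0}: k∈[0..1] ⇒ +0.713321 -0.653349 = +0.059973;  D = -0.040137-0.044562i
d^3_{3,0}: single k=0 term ⇒ -0.557403;  D = +0.530079-0.172379i
Y_3^{m'}(θ=2.089,φ=3.7767) and Σ D·Y over m':
  (-0.5301-0.1724i)·(+0.0898+0.2584i)  (-0.0401+0.0446i)·(-0.1131+0.3649i)  (-0.1742-0.3914i)·(-0.0512+0.0378i)  (-0.0656+0.0000i)·(+0.3278+0.0000i)  (+0.1742-0.3914i)·(+0.0512+0.0378i)  (-0.0401-0.0446i)·(-0.1131-0.3649i)  (+0.5301-0.1724i)·(-0.0898+0.2584i)
Y_3^0(R⁻¹ n̂) = -0.003667+0.000000i

Re=-0.0037 Im=0.0000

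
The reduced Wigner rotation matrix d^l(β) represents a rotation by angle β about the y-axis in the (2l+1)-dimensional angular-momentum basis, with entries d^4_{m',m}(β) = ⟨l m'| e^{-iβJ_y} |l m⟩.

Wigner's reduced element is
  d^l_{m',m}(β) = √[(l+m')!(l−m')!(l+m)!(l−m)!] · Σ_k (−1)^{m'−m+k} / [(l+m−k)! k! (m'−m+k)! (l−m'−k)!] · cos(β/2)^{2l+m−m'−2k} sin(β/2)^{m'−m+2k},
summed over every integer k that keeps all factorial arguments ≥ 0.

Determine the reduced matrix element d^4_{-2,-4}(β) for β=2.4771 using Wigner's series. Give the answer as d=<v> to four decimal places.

d=0.0057

d^4_{-2,-4}(β=2.4771) via Wigner's sum:
c=cos(2.4771/2)=0.326167, s=sin(2.4771/2)=0.945312; N=√[2·720·1·40320]=7619.763776
k∈{0} keeps every argument non-negative
  k=0: (−1)^2·7619.7638/(1440)·0.3262^6·0.9453^2 = +0.005693
d^4_{-2,-4}(2.4771) = +0.005693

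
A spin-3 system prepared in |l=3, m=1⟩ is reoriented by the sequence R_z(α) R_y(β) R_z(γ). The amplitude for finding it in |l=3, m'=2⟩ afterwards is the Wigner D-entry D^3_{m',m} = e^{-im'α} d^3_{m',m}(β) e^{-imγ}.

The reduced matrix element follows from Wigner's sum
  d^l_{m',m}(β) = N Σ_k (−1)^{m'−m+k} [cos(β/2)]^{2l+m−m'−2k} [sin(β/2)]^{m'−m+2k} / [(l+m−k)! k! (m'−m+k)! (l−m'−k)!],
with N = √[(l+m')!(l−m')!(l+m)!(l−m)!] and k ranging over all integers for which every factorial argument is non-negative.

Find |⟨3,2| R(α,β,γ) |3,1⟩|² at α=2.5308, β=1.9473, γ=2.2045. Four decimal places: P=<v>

P=0.2390

Split into d^3_{2,1}(β=1.9473) × two z-phases.
Half-angle: c=0.562285, s=0.826944. N=√(120·1·24·2)=75.894664
Admissible k: 0..1 (factorial args all ≥0)
  k=0: (−1)^1·75.8947/(24)·0.5623^5·0.8269^1 = -0.146980
  k=1: (−1)^2·75.8947/(12)·0.5623^3·0.8269^3 = +0.635809
d^3_{2,1}(1.9473) = -0.146980 +0.635809 = +0.488829
|D^3_{2,1}|² = |d^3_{2,1}(β)|² = (+0.488829)² = 0.238954 (the z-rotation phases have unit modulus)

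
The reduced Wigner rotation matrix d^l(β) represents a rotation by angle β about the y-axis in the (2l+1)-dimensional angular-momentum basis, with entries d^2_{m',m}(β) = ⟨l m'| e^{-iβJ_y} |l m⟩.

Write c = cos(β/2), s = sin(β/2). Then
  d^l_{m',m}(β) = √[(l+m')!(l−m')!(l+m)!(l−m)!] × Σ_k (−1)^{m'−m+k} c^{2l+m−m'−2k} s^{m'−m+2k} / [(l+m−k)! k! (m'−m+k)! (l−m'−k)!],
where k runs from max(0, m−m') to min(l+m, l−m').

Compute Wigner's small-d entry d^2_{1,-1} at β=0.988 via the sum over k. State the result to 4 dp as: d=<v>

d^2_{1,-1}(β=0.988) via Wigner's sum:
c=cos(0.988/2)=0.880443, s=sin(0.988/2)=0.474151; N=√[6·1·1·6]=6.000000
Admissible k: 0..1 (factorial args all ≥0)
  k=0: (−1)^2·6.0000/(2)·0.8804^2·0.4742^2 = +0.522827
  k=1: (−1)^3·6.0000/(6)·0.8804^0·0.4742^4 = -0.050544
d^2_{1,-1}(0.988) = +0.522827 -0.050544 = +0.472283

d=0.4723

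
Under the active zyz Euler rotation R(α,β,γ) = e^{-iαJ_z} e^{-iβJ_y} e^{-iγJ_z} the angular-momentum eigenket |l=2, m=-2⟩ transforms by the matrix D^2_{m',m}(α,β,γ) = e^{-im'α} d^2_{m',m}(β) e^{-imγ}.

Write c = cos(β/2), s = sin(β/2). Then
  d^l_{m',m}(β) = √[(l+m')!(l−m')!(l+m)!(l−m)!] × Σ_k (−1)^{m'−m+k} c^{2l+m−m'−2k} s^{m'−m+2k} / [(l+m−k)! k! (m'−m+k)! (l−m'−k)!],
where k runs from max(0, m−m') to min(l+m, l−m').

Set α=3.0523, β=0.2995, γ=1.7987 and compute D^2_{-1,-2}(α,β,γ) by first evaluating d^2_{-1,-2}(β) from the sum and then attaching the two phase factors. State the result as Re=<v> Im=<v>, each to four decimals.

First d^2_{-1,-2}(β=0.2995), then the phase factors e^{-i(-1)α} and e^{-i(-2)γ}:
c=cos(0.2995/2)=0.988808, s=sin(0.2995/2)=0.149191; N=√[1·6·1·24]=12.000000
k: max(0,(-2)−(-1))=0 … min(2+(-2),2−(-1))=0
  k=0: (−1)^1·12.0000/(6)·0.9888^3·0.1492^1 = -0.288475
d^2_{-1,-2}(0.2995) = -0.288475
Attach z-rotation phases: D = e^{-i(-1)(3.0523)}·(-0.288475)·e^{-i(-2)(1.7987)} = -0.269316-0.103379i

Re=-0.2693 Im=-0.1034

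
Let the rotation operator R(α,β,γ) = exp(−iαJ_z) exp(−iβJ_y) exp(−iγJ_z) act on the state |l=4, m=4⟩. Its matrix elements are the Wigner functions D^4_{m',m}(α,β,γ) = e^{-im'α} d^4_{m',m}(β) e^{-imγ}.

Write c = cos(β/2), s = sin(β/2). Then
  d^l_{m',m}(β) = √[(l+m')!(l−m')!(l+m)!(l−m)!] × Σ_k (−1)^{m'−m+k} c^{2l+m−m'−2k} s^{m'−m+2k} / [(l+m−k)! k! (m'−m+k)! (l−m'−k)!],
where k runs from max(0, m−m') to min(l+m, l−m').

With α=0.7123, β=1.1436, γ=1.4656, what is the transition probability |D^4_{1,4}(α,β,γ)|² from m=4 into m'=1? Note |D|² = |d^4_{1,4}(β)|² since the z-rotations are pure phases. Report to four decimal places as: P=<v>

First d^4_{1,4}(β=1.1436), then the phase factors e^{-i(1)α} and e^{-i(4)γ}:
c=cos(1.1436/2)=0.840928, s=sin(1.1436/2)=0.541147; N=√[120·6·40320·1]=5387.986637
k: max(0,(4)−(1))=3 … min(4+(4),4−(1))=3
  k=3: (−1)^0·5387.9866/(720)·0.8409^5·0.5411^3 = +0.498693
d^4_{1,4}(1.1436) = +0.498693
|D^4_{1,4}|² = |d^4_{1,4}(β)|² = (+0.498693)² = 0.248695 (the z-rotation phases have unit modulus)

P=0.2487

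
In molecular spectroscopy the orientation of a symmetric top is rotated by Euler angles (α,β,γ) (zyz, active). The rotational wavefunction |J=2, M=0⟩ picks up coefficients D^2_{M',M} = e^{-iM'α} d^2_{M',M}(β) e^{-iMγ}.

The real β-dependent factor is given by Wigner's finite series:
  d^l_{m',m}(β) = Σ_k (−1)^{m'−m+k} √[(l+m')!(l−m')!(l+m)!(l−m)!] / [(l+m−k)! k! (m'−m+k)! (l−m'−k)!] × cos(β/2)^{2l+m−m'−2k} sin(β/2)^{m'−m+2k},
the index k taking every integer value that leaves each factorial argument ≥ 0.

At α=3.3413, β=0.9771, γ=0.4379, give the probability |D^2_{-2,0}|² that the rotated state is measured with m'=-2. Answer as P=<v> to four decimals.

Split into d^2_{-2,0}(β=0.9771) × two z-phases.
c=cos(0.9771/2)=0.883014, s=sin(0.9771/2)=0.469346; N=√[1·24·2·2]=9.797959
k: max(0,(0)−(-2))=2 … min(2+(0),2−(-2))=2
  k=2: (−1)^0·9.7980/(4)·0.8830^2·0.4693^2 = +0.420724
d^2_{-2,0}(0.9771) = +0.420724
|D^2_{-2,0}|² = |d^2_{-2,0}(β)|² = (+0.420724)² = 0.177009 (the z-rotation phases have unit modulus)

P=0.1770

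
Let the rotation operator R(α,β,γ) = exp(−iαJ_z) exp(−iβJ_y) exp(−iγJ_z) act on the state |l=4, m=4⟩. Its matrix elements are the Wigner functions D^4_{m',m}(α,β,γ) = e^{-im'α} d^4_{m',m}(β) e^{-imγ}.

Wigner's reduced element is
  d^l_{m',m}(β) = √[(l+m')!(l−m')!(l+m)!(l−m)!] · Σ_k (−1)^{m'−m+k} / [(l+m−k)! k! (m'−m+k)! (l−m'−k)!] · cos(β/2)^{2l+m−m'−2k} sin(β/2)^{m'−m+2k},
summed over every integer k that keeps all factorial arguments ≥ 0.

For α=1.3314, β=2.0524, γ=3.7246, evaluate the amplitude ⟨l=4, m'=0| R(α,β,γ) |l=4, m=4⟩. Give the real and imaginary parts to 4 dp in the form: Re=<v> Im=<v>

Split into d^4_{0,4}(β=2.0524) × two z-phases.
With c≡cos(β/2)=0.518073 and s≡sin(β/2)=0.855336, N=[24·24·40320·1]^{1/2}=4819.161753
The bounds max(0,m−m')=4 and min(l+m,l−m')=4 give 1 term
  k=4: (−1)^0·4819.1618/(576)·0.5181^4·0.8553^4 = +0.322597
d^4_{0,4}(2.0524) = +0.322597
Attach z-rotation phases: D = e^{-i(0)(1.3314)}·(+0.322597)·e^{-i(4)(3.7246)} = -0.222532-0.233556i

Re=-0.2225 Im=-0.2336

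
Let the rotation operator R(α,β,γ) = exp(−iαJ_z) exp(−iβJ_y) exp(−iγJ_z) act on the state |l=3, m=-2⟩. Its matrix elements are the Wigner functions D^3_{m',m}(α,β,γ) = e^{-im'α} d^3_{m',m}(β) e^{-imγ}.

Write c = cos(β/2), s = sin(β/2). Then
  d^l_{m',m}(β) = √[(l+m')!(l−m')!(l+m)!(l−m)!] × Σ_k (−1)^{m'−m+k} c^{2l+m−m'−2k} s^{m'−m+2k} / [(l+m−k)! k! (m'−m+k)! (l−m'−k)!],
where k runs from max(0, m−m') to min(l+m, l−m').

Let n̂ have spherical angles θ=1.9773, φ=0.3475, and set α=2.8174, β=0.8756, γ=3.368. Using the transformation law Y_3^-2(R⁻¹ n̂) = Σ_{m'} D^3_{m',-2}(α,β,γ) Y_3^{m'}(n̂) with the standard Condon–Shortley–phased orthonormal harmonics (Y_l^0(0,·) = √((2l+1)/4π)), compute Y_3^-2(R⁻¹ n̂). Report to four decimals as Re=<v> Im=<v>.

Need the full column D^3_{m',-2} for m'=−3..3 at α=2.8174, β=0.8756, γ=3.368.
cos(β/2)=0.905687, sin(β/2)=0.423948
d^3_{-3,-2}: single k=1 term ⇒ +0.632816;  D = -0.549245+0.314304i
d^3_{-2,-2}: k∈[0..1] ⇒ +0.551909 -0.604654 = -0.052745;  D = -0.051739+0.010250i
d^3_{-1,-2}: k∈[0..1] ⇒ -0.816963 +0.358015 = -0.458947;  D = +0.455156+0.058868i
d^3_{0,-2}: k∈[0..1] ⇒ +0.662365 -0.145133 = +0.517232;  D = +0.465105+0.226288i
d^3_{1,-2}: k∈[0..1] ⇒ -0.358015 +0.039223 = -0.318792;  D = +0.227304+0.223521i
d^3_{2,-2}: k∈[0..1] ⇒ +0.132488 -0.005806 = +0.126682;  D = +0.057327+0.112969i
d^3_{3,-2}: single k=0 term ⇒ -0.030382;  D = +0.004402+0.030061i
Y_3^{m'}(θ=1.9773,φ=0.3475) and Σ D·Y over m':
  (-0.5492+0.3143i)·(+0.1630-0.2792i)  (-0.0517+0.0102i)·(-0.2618+0.2183i)  (+0.4552+0.0589i)·(-0.0609+0.0221i)  (+0.4651+0.2263i)·(+0.3273+0.0000i)  (+0.2273+0.2235i)·(+0.0609+0.0221i)  (+0.0573+0.1130i)·(-0.2618-0.2183i)  (+0.0044+0.0301i)·(-0.1630-0.2792i)
Y_3^-2(R⁻¹ n̂) = +0.159017+0.241545i

Re=0.1590 Im=0.2415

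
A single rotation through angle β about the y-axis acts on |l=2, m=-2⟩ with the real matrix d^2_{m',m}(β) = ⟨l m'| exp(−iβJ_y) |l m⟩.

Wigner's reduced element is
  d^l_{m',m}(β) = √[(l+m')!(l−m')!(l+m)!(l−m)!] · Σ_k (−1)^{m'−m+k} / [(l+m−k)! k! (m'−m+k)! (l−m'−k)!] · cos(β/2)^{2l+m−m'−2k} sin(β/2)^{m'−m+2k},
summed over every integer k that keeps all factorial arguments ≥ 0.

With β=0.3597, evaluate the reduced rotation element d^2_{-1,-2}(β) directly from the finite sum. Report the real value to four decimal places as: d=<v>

d^2_{-1,-2}(β=0.3597) via Wigner's sum:
Half-angle: c=0.983871, s=0.178882. N=√(1·6·1·24)=12.000000
Admissible k: 0..0 (factorial args all ≥0)
  k=0: (−1)^1·12.0000/(6)·0.9839^3·0.1789^1 = -0.340730
d^2_{-1,-2}(0.3597) = -0.340730

d=-0.3407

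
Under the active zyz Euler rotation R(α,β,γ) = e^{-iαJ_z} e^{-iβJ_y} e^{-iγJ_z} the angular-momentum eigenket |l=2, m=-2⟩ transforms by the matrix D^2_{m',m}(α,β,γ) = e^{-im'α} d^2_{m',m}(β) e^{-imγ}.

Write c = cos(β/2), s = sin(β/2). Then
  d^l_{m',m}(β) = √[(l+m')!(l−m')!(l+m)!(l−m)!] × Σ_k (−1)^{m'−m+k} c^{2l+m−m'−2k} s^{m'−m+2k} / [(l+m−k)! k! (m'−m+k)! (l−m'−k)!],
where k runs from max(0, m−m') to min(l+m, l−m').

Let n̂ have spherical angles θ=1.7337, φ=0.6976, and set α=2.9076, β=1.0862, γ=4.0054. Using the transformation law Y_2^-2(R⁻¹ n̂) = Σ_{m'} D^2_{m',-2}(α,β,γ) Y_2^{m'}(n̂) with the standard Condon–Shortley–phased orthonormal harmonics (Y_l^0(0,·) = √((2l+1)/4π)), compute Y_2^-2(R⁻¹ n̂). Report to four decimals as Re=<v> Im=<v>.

Need the full column D^2_{m',-2} for m'=−2..2 at α=2.9076, β=1.0862, γ=4.0054.
cos(β/2)=0.856111, sin(β/2)=0.516792
d^2_{-2,-2}: single k=0 term ⇒ +0.537180;  D = +0.164468+0.511383i
d^2_{-1,-2}: single k=0 term ⇒ -0.648539;  D = +0.050001+0.646608i
d^2_{0,-2}: single k=0 term ⇒ +0.479477;  D = -0.074883+0.473593i
d^2_{1,-2}: single k=0 term ⇒ -0.236324;  D = -0.090025+0.218506i
d^2_{2,-2}: single k=0 term ⇒ +0.071329;  D = -0.041723+0.057853i
Y_2^{m'}(θ=1.7337,φ=0.6976) and Σ D·Y over m':
  (+0.1645+0.5114i)·(+0.0657-0.3703i)  (+0.0500+0.6466i)·(-0.0948+0.0794i)  (-0.0749+0.4736i)·(-0.2905+0.0000i)  (-0.0900+0.2185i)·(+0.0948+0.0794i)  (-0.0417+0.0579i)·(+0.0657+0.3703i)
Y_2^-2(R⁻¹ n̂) = +0.115798-0.220280i

Re=0.1158 Im=-0.2203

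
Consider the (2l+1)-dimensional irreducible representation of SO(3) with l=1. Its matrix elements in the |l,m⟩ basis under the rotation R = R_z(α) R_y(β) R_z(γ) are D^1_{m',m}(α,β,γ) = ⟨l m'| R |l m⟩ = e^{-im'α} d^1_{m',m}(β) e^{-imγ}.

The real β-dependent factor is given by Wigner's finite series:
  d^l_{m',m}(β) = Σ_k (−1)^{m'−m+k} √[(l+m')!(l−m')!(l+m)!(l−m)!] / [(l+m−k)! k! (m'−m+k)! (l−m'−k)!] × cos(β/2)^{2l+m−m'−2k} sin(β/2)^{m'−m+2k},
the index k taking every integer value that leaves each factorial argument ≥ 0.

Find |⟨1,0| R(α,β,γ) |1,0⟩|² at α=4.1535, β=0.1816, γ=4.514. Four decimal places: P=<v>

P=0.9674

D^1_{0,0}(4.1535,0.1816,4.514) = e^{-i·0·4.1535}·d^1_{0,0}(0.1816)·e^{-i·0·4.514}. Compute d first:
With c≡cos(β/2)=0.995881 and s≡sin(β/2)=0.090675, N=[1·1·1·1]^{1/2}=1.000000
k∈{0,1} keeps every argument non-negative
  k=0: (−1)^0·1.0000/(1)·0.9959^2·0.0907^0 = +0.991778
  k=1: (−1)^1·1.0000/(1)·0.9959^0·0.0907^2 = -0.008222
d^1_{0,0}(0.1816) = +0.991778 -0.008222 = +0.983556
|D^1_{0,0}|² = |d^1_{0,0}(β)|² = (+0.983556)² = 0.967382 (the z-rotation phases have unit modulus)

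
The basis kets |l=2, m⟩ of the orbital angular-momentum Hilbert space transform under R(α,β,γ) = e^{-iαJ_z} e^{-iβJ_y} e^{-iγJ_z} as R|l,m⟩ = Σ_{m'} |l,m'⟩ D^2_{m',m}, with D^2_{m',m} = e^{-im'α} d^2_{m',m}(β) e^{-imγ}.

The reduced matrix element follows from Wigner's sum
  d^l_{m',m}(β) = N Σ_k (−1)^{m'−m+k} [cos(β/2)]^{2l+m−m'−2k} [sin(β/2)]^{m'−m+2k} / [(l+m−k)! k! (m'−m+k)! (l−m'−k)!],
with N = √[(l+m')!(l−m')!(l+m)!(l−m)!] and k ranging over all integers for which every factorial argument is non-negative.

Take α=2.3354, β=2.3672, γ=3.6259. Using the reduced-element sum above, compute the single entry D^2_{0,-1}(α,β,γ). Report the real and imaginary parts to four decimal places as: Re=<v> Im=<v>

D^2_{0,-1}(2.3354,2.3672,3.6259) = e^{-i·0·2.3354}·d^2_{0,-1}(2.3672)·e^{-i·-1·3.6259}. Compute d first:
Half-angle: c=0.377594, s=0.925971. N=√(2·2·1·6)=4.898979
k∈{0,1} keeps every argument non-negative
  k=0: (−1)^1·4.8990/(2)·0.3776^3·0.9260^1 = -0.122109
  k=1: (−1)^2·4.8990/(2)·0.3776^1·0.9260^3 = +0.734333
d^2_{0,-1}(2.3672) = -0.122109 +0.734333 = +0.612224
Attach z-rotation phases: D = e^{-i(0)(2.3354)}·(+0.612224)·e^{-i(-1)(3.6259)} = -0.541817-0.285049i

Re=-0.5418 Im=-0.2850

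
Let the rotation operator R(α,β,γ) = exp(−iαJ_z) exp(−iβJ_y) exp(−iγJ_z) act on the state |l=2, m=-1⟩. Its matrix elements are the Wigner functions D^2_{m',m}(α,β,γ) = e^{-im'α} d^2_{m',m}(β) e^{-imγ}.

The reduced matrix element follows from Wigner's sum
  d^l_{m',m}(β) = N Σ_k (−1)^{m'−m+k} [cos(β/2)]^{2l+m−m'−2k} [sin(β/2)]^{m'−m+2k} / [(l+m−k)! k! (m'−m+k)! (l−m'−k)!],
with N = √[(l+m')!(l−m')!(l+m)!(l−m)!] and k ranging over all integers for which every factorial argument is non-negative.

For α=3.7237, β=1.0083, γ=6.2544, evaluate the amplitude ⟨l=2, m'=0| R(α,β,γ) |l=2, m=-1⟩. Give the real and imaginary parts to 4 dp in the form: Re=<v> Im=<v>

First d^2_{0,-1}(β=1.0083), then the phase factors e^{-i(0)α} and e^{-i(-1)γ}:
c=cos(1.0083/2)=0.875585, s=sin(1.0083/2)=0.483063; N=√[2·2·1·6]=4.898979
The bounds max(0,m−m')=0 and min(l+m,l−m')=1 give 2 terms
  k=0: (−1)^1·4.8990/(2)·0.8756^3·0.4831^1 = -0.794283
  k=1: (−1)^2·4.8990/(2)·0.8756^1·0.4831^3 = +0.241761
d^2_{0,-1}(1.0083) = -0.794283 +0.241761 = -0.552522
Phases: e^{-i·(0)·3.7237}=+1.000000+0.000000i, e^{-i·(-1)·6.2544}=+0.999586-0.028781i ⇒ D=-0.552293+0.015902i

Re=-0.5523 Im=0.0159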